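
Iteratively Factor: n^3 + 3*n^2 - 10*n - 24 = (n + 4)*(n^2 - n - 6) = (n - 3)*(n + 4)*(n + 2)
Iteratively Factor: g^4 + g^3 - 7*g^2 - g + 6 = (g - 2)*(g^3 + 3*g^2 - g - 3) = (g - 2)*(g + 1)*(g^2 + 2*g - 3) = (g - 2)*(g + 1)*(g + 3)*(g - 1)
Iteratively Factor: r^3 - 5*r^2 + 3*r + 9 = (r + 1)*(r^2 - 6*r + 9) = (r - 3)*(r + 1)*(r - 3)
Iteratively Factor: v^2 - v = (v - 1)*(v)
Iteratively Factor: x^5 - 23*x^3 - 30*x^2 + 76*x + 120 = (x - 2)*(x^4 + 2*x^3 - 19*x^2 - 68*x - 60) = (x - 2)*(x + 2)*(x^3 - 19*x - 30) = (x - 2)*(x + 2)^2*(x^2 - 2*x - 15) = (x - 2)*(x + 2)^2*(x + 3)*(x - 5)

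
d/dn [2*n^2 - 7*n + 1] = 4*n - 7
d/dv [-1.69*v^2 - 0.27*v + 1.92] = -3.38*v - 0.27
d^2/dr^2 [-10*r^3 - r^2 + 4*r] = -60*r - 2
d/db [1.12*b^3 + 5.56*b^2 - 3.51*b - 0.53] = 3.36*b^2 + 11.12*b - 3.51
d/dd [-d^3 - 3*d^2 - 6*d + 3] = -3*d^2 - 6*d - 6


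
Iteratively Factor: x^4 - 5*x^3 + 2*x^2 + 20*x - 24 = (x - 3)*(x^3 - 2*x^2 - 4*x + 8) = (x - 3)*(x + 2)*(x^2 - 4*x + 4) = (x - 3)*(x - 2)*(x + 2)*(x - 2)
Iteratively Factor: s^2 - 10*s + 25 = (s - 5)*(s - 5)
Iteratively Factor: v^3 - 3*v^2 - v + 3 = (v - 3)*(v^2 - 1) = (v - 3)*(v - 1)*(v + 1)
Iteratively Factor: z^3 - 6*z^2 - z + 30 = (z - 3)*(z^2 - 3*z - 10) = (z - 5)*(z - 3)*(z + 2)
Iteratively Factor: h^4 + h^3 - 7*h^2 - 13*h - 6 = (h + 2)*(h^3 - h^2 - 5*h - 3) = (h + 1)*(h + 2)*(h^2 - 2*h - 3) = (h - 3)*(h + 1)*(h + 2)*(h + 1)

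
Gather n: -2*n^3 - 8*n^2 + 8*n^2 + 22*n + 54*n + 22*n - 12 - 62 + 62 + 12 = -2*n^3 + 98*n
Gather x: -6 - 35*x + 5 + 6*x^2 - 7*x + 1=6*x^2 - 42*x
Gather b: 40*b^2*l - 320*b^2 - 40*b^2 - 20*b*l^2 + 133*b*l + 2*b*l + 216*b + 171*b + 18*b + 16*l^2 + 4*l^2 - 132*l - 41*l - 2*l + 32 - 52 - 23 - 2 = b^2*(40*l - 360) + b*(-20*l^2 + 135*l + 405) + 20*l^2 - 175*l - 45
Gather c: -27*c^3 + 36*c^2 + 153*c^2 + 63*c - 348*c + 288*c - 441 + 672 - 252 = -27*c^3 + 189*c^2 + 3*c - 21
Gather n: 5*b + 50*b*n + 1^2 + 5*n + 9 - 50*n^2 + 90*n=5*b - 50*n^2 + n*(50*b + 95) + 10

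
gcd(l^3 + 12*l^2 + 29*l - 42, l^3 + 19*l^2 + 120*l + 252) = l^2 + 13*l + 42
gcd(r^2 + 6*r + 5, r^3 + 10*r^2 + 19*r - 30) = r + 5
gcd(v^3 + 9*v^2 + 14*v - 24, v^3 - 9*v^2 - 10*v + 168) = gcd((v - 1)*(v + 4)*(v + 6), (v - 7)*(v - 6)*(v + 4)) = v + 4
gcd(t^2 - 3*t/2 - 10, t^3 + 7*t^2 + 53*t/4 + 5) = t + 5/2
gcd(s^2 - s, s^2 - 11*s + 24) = 1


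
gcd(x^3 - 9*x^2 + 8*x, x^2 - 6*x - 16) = x - 8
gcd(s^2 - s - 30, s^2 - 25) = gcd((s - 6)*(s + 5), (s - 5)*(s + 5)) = s + 5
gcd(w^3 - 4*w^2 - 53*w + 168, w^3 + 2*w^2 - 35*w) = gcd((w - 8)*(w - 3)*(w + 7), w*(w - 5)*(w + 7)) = w + 7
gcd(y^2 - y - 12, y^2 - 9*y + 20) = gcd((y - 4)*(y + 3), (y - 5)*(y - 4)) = y - 4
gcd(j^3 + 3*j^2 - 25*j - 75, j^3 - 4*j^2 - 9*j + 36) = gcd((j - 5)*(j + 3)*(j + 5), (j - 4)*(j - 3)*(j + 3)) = j + 3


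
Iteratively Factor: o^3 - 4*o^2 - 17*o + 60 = (o - 3)*(o^2 - o - 20) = (o - 5)*(o - 3)*(o + 4)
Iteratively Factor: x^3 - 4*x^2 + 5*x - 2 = (x - 1)*(x^2 - 3*x + 2) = (x - 1)^2*(x - 2)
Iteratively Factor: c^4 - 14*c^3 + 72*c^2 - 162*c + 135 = (c - 5)*(c^3 - 9*c^2 + 27*c - 27) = (c - 5)*(c - 3)*(c^2 - 6*c + 9) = (c - 5)*(c - 3)^2*(c - 3)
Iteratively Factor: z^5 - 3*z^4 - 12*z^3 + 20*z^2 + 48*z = (z - 3)*(z^4 - 12*z^2 - 16*z) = (z - 3)*(z + 2)*(z^3 - 2*z^2 - 8*z) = z*(z - 3)*(z + 2)*(z^2 - 2*z - 8) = z*(z - 4)*(z - 3)*(z + 2)*(z + 2)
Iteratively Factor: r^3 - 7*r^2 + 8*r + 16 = (r - 4)*(r^2 - 3*r - 4) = (r - 4)*(r + 1)*(r - 4)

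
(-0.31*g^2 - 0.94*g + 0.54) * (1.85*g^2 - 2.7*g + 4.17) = -0.5735*g^4 - 0.902*g^3 + 2.2443*g^2 - 5.3778*g + 2.2518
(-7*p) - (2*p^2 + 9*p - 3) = -2*p^2 - 16*p + 3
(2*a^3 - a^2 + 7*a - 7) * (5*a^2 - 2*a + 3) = 10*a^5 - 9*a^4 + 43*a^3 - 52*a^2 + 35*a - 21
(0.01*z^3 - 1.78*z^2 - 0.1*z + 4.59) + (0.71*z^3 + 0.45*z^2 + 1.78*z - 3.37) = 0.72*z^3 - 1.33*z^2 + 1.68*z + 1.22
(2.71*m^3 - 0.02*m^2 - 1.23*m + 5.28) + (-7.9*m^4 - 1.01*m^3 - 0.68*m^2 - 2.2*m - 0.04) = -7.9*m^4 + 1.7*m^3 - 0.7*m^2 - 3.43*m + 5.24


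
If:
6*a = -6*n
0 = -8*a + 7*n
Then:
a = 0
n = 0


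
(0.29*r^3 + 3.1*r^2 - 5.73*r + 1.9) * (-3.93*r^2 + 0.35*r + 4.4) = -1.1397*r^5 - 12.0815*r^4 + 24.8799*r^3 + 4.1675*r^2 - 24.547*r + 8.36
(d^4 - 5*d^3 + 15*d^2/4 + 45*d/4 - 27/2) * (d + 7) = d^5 + 2*d^4 - 125*d^3/4 + 75*d^2/2 + 261*d/4 - 189/2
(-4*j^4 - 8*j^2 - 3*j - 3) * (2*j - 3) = -8*j^5 + 12*j^4 - 16*j^3 + 18*j^2 + 3*j + 9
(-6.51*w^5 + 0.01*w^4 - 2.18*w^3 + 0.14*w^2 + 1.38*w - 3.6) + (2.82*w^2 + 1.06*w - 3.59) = -6.51*w^5 + 0.01*w^4 - 2.18*w^3 + 2.96*w^2 + 2.44*w - 7.19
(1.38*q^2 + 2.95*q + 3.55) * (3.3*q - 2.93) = 4.554*q^3 + 5.6916*q^2 + 3.0715*q - 10.4015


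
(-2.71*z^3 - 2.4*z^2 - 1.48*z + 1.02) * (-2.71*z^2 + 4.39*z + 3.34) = 7.3441*z^5 - 5.3929*z^4 - 15.5766*z^3 - 17.2774*z^2 - 0.465400000000001*z + 3.4068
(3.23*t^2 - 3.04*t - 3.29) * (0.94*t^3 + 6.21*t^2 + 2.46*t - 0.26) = 3.0362*t^5 + 17.2007*t^4 - 14.0252*t^3 - 28.7491*t^2 - 7.303*t + 0.8554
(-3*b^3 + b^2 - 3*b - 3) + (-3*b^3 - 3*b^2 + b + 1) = -6*b^3 - 2*b^2 - 2*b - 2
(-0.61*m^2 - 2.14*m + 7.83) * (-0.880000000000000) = 0.5368*m^2 + 1.8832*m - 6.8904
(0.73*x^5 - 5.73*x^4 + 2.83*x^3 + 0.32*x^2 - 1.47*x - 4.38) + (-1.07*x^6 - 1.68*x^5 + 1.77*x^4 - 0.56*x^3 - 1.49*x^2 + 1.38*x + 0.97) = -1.07*x^6 - 0.95*x^5 - 3.96*x^4 + 2.27*x^3 - 1.17*x^2 - 0.0900000000000001*x - 3.41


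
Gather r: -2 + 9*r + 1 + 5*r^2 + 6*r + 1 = 5*r^2 + 15*r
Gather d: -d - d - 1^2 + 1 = -2*d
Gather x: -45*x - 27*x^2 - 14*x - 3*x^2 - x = -30*x^2 - 60*x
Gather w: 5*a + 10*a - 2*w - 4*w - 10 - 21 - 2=15*a - 6*w - 33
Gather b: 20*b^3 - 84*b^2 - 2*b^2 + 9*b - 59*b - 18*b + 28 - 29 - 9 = 20*b^3 - 86*b^2 - 68*b - 10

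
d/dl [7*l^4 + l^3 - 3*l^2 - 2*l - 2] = 28*l^3 + 3*l^2 - 6*l - 2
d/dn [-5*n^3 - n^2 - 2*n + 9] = -15*n^2 - 2*n - 2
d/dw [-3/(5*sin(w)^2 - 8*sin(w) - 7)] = 6*(5*sin(w) - 4)*cos(w)/(-5*sin(w)^2 + 8*sin(w) + 7)^2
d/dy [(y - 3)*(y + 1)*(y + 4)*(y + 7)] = 4*y^3 + 27*y^2 + 6*y - 89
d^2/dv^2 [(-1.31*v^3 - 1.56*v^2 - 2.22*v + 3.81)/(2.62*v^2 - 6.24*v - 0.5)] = (-1.4210854715202e-14*v^4 - 186.934904*v^3 + 120.135384*v^2 - 393.147768*v + 319.759512)/(17.984728*v^6 - 128.501568*v^5 + 295.752936*v^4 - 193.924224*v^3 - 56.4414*v^2 - 4.68*v - 0.125)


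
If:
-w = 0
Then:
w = 0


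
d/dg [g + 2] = 1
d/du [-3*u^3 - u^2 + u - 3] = -9*u^2 - 2*u + 1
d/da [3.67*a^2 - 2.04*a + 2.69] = 7.34*a - 2.04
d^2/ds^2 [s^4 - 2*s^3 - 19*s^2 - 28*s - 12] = 12*s^2 - 12*s - 38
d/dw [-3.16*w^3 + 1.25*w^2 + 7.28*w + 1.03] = -9.48*w^2 + 2.5*w + 7.28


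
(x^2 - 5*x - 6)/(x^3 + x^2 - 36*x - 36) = 1/(x + 6)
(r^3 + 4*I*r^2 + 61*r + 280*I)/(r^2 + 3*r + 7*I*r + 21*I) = (r^2 - 3*I*r + 40)/(r + 3)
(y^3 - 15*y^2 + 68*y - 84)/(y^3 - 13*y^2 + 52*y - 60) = (y - 7)/(y - 5)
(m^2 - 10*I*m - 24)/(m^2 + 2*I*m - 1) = (m^2 - 10*I*m - 24)/(m^2 + 2*I*m - 1)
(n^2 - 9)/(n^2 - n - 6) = (n + 3)/(n + 2)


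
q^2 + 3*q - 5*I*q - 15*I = (q + 3)*(q - 5*I)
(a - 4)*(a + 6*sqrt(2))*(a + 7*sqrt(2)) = a^3 - 4*a^2 + 13*sqrt(2)*a^2 - 52*sqrt(2)*a + 84*a - 336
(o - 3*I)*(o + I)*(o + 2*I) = o^3 + 7*o + 6*I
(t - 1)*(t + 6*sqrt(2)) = t^2 - t + 6*sqrt(2)*t - 6*sqrt(2)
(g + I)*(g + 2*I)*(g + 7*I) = g^3 + 10*I*g^2 - 23*g - 14*I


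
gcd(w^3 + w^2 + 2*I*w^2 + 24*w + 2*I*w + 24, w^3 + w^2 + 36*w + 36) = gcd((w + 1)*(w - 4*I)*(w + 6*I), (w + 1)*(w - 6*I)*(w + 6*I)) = w^2 + w*(1 + 6*I) + 6*I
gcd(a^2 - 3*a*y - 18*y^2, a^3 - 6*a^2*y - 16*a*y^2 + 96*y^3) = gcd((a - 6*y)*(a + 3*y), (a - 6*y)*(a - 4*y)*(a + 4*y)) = -a + 6*y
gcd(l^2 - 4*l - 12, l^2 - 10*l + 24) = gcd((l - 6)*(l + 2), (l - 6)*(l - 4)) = l - 6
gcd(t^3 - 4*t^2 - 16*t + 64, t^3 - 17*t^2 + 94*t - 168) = t - 4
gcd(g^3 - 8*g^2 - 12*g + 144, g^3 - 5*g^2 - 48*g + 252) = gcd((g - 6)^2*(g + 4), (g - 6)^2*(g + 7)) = g^2 - 12*g + 36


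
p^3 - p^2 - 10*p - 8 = (p - 4)*(p + 1)*(p + 2)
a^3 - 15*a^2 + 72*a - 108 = (a - 6)^2*(a - 3)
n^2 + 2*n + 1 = (n + 1)^2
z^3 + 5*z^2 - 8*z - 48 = (z - 3)*(z + 4)^2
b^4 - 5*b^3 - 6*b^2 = b^2*(b - 6)*(b + 1)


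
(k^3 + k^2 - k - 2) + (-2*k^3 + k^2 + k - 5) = -k^3 + 2*k^2 - 7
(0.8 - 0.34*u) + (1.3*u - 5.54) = 0.96*u - 4.74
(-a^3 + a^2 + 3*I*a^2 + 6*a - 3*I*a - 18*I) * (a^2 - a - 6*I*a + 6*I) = -a^5 + 2*a^4 + 9*I*a^4 + 23*a^3 - 18*I*a^3 - 42*a^2 - 45*I*a^2 - 90*a + 54*I*a + 108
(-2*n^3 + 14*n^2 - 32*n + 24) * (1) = -2*n^3 + 14*n^2 - 32*n + 24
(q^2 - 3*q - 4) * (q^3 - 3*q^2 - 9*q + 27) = q^5 - 6*q^4 - 4*q^3 + 66*q^2 - 45*q - 108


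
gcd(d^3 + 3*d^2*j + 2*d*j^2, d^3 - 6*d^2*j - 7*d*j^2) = d^2 + d*j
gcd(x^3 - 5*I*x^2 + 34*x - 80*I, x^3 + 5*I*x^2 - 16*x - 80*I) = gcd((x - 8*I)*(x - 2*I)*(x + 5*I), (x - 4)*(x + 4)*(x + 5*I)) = x + 5*I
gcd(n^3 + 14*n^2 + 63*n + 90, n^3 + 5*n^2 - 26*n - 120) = n + 6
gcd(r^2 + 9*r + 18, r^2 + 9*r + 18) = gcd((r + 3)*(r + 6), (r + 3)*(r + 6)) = r^2 + 9*r + 18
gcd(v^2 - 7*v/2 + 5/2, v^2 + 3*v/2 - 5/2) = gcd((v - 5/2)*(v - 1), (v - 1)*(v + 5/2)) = v - 1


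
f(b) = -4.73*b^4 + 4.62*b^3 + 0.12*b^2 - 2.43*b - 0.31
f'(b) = -18.92*b^3 + 13.86*b^2 + 0.24*b - 2.43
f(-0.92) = -4.96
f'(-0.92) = 23.81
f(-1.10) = -10.57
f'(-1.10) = 39.26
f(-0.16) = 0.06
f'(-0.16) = -2.04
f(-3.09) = -559.18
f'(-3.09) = 687.37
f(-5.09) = -3769.00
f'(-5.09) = 2850.46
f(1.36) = -7.95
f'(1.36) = -24.06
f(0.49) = -1.20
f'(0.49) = -1.21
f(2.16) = -61.40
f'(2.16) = -127.92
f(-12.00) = -106018.51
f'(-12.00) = 34684.29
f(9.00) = -27678.01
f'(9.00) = -12670.29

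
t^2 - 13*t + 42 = (t - 7)*(t - 6)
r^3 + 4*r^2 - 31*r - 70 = (r - 5)*(r + 2)*(r + 7)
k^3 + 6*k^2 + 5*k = k*(k + 1)*(k + 5)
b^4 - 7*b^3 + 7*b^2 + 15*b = b*(b - 5)*(b - 3)*(b + 1)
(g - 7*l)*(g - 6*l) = g^2 - 13*g*l + 42*l^2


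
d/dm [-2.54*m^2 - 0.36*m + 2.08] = -5.08*m - 0.36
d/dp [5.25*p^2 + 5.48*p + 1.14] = 10.5*p + 5.48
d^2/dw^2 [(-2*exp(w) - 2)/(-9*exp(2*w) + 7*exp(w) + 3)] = (162*exp(4*w) + 774*exp(3*w) - 54*exp(2*w) + 272*exp(w) - 24)*exp(w)/(729*exp(6*w) - 1701*exp(5*w) + 594*exp(4*w) + 791*exp(3*w) - 198*exp(2*w) - 189*exp(w) - 27)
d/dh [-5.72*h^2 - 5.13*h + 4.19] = -11.44*h - 5.13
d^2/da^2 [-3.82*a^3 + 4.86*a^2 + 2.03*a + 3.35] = 9.72 - 22.92*a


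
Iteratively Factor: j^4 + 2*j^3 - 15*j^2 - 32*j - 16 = (j - 4)*(j^3 + 6*j^2 + 9*j + 4) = (j - 4)*(j + 1)*(j^2 + 5*j + 4) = (j - 4)*(j + 1)^2*(j + 4)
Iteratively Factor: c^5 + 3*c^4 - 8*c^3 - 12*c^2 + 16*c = (c + 2)*(c^4 + c^3 - 10*c^2 + 8*c) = (c - 2)*(c + 2)*(c^3 + 3*c^2 - 4*c) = (c - 2)*(c - 1)*(c + 2)*(c^2 + 4*c) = (c - 2)*(c - 1)*(c + 2)*(c + 4)*(c)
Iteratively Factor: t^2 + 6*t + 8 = (t + 2)*(t + 4)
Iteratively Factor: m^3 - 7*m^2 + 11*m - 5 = (m - 1)*(m^2 - 6*m + 5) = (m - 5)*(m - 1)*(m - 1)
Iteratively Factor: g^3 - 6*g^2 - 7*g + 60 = (g + 3)*(g^2 - 9*g + 20) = (g - 5)*(g + 3)*(g - 4)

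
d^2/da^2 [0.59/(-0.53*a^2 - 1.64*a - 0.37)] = (0.331462*a^2 + 1.025656*a - 0.59*(1.06*a + 1.64)*(2.12*a + 3.28) + 0.231398)/(0.53*a^2 + 1.64*a + 0.37)^3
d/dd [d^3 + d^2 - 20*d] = 3*d^2 + 2*d - 20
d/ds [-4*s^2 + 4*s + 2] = 4 - 8*s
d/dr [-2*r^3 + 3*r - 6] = 3 - 6*r^2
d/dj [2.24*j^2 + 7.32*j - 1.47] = 4.48*j + 7.32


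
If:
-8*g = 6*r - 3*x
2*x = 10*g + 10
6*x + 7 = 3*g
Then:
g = -37/27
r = 73/81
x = -50/27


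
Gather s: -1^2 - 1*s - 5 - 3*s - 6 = -4*s - 12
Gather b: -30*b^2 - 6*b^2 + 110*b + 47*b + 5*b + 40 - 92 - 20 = -36*b^2 + 162*b - 72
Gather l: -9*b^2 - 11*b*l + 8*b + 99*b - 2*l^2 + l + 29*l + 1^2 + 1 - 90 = -9*b^2 + 107*b - 2*l^2 + l*(30 - 11*b) - 88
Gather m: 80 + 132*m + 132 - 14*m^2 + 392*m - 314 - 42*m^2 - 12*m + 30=-56*m^2 + 512*m - 72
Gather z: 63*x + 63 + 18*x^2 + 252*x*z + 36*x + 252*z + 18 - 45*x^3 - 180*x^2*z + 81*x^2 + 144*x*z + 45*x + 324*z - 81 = -45*x^3 + 99*x^2 + 144*x + z*(-180*x^2 + 396*x + 576)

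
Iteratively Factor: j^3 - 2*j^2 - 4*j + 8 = (j - 2)*(j^2 - 4) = (j - 2)*(j + 2)*(j - 2)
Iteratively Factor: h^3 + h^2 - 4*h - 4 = (h + 2)*(h^2 - h - 2) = (h - 2)*(h + 2)*(h + 1)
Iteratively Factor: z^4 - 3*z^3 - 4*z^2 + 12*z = (z - 3)*(z^3 - 4*z) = (z - 3)*(z + 2)*(z^2 - 2*z) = z*(z - 3)*(z + 2)*(z - 2)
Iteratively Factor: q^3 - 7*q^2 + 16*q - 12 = (q - 2)*(q^2 - 5*q + 6) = (q - 2)^2*(q - 3)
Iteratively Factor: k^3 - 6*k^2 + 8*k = (k)*(k^2 - 6*k + 8) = k*(k - 2)*(k - 4)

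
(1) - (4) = -3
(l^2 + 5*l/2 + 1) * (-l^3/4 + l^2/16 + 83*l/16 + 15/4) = -l^5/4 - 9*l^4/16 + 163*l^3/32 + 537*l^2/32 + 233*l/16 + 15/4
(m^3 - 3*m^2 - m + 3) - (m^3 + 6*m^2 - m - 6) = 9 - 9*m^2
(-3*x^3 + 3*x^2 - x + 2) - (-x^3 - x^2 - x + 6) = -2*x^3 + 4*x^2 - 4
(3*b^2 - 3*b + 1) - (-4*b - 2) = 3*b^2 + b + 3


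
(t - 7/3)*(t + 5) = t^2 + 8*t/3 - 35/3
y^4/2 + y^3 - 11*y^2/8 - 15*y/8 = y*(y/2 + 1/2)*(y - 3/2)*(y + 5/2)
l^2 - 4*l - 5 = (l - 5)*(l + 1)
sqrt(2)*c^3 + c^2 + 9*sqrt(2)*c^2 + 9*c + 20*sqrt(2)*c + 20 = (c + 4)*(c + 5)*(sqrt(2)*c + 1)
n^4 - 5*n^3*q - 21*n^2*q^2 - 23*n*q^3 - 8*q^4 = (n - 8*q)*(n + q)^3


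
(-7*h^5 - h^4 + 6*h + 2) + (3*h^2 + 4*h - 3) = -7*h^5 - h^4 + 3*h^2 + 10*h - 1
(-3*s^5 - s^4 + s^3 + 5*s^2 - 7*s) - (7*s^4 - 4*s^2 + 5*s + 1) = -3*s^5 - 8*s^4 + s^3 + 9*s^2 - 12*s - 1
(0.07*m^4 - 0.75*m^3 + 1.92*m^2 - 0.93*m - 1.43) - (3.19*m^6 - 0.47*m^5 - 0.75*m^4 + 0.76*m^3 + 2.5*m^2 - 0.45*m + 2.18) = -3.19*m^6 + 0.47*m^5 + 0.82*m^4 - 1.51*m^3 - 0.58*m^2 - 0.48*m - 3.61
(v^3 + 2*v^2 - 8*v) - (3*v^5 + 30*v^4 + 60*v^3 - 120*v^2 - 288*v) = -3*v^5 - 30*v^4 - 59*v^3 + 122*v^2 + 280*v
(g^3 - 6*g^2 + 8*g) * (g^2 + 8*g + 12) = g^5 + 2*g^4 - 28*g^3 - 8*g^2 + 96*g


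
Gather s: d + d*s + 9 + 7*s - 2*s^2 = d - 2*s^2 + s*(d + 7) + 9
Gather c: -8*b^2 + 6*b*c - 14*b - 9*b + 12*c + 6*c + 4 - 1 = -8*b^2 - 23*b + c*(6*b + 18) + 3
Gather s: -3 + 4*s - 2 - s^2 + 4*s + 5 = -s^2 + 8*s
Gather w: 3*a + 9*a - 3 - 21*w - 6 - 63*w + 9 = 12*a - 84*w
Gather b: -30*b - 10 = -30*b - 10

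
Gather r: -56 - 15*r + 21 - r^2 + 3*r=-r^2 - 12*r - 35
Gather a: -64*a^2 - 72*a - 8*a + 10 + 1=-64*a^2 - 80*a + 11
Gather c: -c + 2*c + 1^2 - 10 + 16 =c + 7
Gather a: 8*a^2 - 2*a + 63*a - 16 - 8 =8*a^2 + 61*a - 24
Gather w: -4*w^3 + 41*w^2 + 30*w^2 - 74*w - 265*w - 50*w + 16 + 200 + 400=-4*w^3 + 71*w^2 - 389*w + 616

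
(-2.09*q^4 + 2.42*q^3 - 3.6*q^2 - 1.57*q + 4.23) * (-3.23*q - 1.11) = 6.7507*q^5 - 5.4967*q^4 + 8.9418*q^3 + 9.0671*q^2 - 11.9202*q - 4.6953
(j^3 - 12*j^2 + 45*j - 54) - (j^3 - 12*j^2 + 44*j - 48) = j - 6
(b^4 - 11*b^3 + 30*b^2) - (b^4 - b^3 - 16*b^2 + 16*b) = -10*b^3 + 46*b^2 - 16*b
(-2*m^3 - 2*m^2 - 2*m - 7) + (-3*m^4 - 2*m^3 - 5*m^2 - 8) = -3*m^4 - 4*m^3 - 7*m^2 - 2*m - 15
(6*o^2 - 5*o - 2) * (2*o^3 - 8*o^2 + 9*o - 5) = 12*o^5 - 58*o^4 + 90*o^3 - 59*o^2 + 7*o + 10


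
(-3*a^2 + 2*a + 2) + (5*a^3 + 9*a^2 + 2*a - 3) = 5*a^3 + 6*a^2 + 4*a - 1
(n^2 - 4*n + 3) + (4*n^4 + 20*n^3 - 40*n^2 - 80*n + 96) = 4*n^4 + 20*n^3 - 39*n^2 - 84*n + 99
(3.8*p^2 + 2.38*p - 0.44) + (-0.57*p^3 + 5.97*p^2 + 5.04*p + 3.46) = -0.57*p^3 + 9.77*p^2 + 7.42*p + 3.02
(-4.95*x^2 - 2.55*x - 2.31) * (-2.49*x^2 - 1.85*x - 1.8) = 12.3255*x^4 + 15.507*x^3 + 19.3794*x^2 + 8.8635*x + 4.158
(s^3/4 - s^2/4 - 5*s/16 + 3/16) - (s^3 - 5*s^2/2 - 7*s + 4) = -3*s^3/4 + 9*s^2/4 + 107*s/16 - 61/16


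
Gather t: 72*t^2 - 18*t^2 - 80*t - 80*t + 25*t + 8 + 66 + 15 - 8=54*t^2 - 135*t + 81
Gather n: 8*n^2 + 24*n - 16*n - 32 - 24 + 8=8*n^2 + 8*n - 48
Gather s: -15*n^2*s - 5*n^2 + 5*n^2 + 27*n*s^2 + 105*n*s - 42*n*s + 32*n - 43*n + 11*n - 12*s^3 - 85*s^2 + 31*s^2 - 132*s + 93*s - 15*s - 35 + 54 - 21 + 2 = -12*s^3 + s^2*(27*n - 54) + s*(-15*n^2 + 63*n - 54)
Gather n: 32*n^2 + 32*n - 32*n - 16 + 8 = 32*n^2 - 8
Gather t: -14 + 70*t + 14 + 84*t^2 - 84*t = 84*t^2 - 14*t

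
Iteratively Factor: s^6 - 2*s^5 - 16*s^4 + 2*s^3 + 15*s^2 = (s + 3)*(s^5 - 5*s^4 - s^3 + 5*s^2) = s*(s + 3)*(s^4 - 5*s^3 - s^2 + 5*s) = s*(s - 5)*(s + 3)*(s^3 - s) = s*(s - 5)*(s + 1)*(s + 3)*(s^2 - s) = s*(s - 5)*(s - 1)*(s + 1)*(s + 3)*(s)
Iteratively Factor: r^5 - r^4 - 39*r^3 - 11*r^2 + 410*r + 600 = (r - 5)*(r^4 + 4*r^3 - 19*r^2 - 106*r - 120) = (r - 5)*(r + 4)*(r^3 - 19*r - 30) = (r - 5)*(r + 3)*(r + 4)*(r^2 - 3*r - 10) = (r - 5)^2*(r + 3)*(r + 4)*(r + 2)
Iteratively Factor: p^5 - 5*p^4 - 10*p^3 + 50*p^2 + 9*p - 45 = (p - 5)*(p^4 - 10*p^2 + 9) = (p - 5)*(p - 3)*(p^3 + 3*p^2 - p - 3) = (p - 5)*(p - 3)*(p + 1)*(p^2 + 2*p - 3) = (p - 5)*(p - 3)*(p - 1)*(p + 1)*(p + 3)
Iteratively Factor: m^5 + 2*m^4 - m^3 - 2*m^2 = (m)*(m^4 + 2*m^3 - m^2 - 2*m) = m*(m + 1)*(m^3 + m^2 - 2*m) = m*(m + 1)*(m + 2)*(m^2 - m) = m*(m - 1)*(m + 1)*(m + 2)*(m)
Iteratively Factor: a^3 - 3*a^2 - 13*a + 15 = (a + 3)*(a^2 - 6*a + 5) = (a - 1)*(a + 3)*(a - 5)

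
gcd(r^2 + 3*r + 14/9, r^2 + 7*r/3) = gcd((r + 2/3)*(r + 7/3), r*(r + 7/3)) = r + 7/3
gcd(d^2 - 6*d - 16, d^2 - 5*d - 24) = d - 8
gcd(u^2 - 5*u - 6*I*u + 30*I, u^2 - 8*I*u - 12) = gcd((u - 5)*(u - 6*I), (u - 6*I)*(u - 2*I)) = u - 6*I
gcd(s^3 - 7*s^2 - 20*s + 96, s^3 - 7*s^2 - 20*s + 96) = s^3 - 7*s^2 - 20*s + 96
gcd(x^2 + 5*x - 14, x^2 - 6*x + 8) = x - 2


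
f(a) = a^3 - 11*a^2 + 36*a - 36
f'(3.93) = -4.13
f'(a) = 3*a^2 - 22*a + 36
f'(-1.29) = 69.37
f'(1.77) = 6.46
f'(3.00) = -3.00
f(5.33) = -5.20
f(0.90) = -11.78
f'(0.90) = 18.63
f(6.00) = 0.00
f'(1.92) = 4.82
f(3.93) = -3.72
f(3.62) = -2.39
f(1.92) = -0.35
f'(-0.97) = 60.16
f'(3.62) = -4.33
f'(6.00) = 12.00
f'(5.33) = 3.97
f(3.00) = 0.00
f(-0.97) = -82.18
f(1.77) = -1.20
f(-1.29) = -102.89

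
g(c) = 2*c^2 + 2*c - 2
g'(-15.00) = -58.00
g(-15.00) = 418.00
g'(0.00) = 2.00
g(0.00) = -2.00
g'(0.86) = 5.44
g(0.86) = 1.20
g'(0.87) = 5.48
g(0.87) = 1.25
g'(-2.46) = -7.84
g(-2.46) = 5.18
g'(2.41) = 11.64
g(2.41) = 14.44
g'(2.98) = 13.92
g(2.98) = 21.72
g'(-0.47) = 0.12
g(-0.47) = -2.50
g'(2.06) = 10.24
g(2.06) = 10.61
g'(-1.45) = -3.80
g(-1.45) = -0.70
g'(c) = 4*c + 2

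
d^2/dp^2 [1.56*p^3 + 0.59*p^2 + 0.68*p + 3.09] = 9.36*p + 1.18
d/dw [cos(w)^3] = -3*sin(w)*cos(w)^2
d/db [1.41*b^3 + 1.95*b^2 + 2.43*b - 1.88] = 4.23*b^2 + 3.9*b + 2.43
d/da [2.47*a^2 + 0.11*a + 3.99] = 4.94*a + 0.11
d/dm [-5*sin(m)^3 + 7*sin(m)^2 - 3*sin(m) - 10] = (-15*sin(m)^2 + 14*sin(m) - 3)*cos(m)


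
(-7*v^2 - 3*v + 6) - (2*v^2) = -9*v^2 - 3*v + 6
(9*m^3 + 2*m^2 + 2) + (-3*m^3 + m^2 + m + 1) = 6*m^3 + 3*m^2 + m + 3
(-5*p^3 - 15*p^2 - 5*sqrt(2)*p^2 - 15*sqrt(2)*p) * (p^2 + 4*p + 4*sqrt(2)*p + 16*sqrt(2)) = -5*p^5 - 25*sqrt(2)*p^4 - 35*p^4 - 175*sqrt(2)*p^3 - 100*p^3 - 300*sqrt(2)*p^2 - 280*p^2 - 480*p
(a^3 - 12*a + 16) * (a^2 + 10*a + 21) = a^5 + 10*a^4 + 9*a^3 - 104*a^2 - 92*a + 336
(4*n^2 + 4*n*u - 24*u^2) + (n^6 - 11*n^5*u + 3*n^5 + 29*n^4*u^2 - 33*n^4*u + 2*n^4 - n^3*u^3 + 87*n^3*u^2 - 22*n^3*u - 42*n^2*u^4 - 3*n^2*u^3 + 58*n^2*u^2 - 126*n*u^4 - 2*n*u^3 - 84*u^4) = n^6 - 11*n^5*u + 3*n^5 + 29*n^4*u^2 - 33*n^4*u + 2*n^4 - n^3*u^3 + 87*n^3*u^2 - 22*n^3*u - 42*n^2*u^4 - 3*n^2*u^3 + 58*n^2*u^2 + 4*n^2 - 126*n*u^4 - 2*n*u^3 + 4*n*u - 84*u^4 - 24*u^2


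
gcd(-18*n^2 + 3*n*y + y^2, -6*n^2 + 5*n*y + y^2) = 6*n + y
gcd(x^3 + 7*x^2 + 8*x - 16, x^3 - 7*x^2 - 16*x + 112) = x + 4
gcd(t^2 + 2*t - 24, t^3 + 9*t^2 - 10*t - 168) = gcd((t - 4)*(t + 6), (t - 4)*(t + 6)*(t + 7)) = t^2 + 2*t - 24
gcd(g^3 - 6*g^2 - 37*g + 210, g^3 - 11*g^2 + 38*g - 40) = g - 5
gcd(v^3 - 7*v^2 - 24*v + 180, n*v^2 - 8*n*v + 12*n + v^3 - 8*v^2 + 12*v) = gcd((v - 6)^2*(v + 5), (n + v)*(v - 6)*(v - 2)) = v - 6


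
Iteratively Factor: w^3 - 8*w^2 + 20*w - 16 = (w - 2)*(w^2 - 6*w + 8) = (w - 2)^2*(w - 4)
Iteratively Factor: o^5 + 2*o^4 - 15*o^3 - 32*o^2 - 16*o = (o + 4)*(o^4 - 2*o^3 - 7*o^2 - 4*o) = o*(o + 4)*(o^3 - 2*o^2 - 7*o - 4) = o*(o - 4)*(o + 4)*(o^2 + 2*o + 1) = o*(o - 4)*(o + 1)*(o + 4)*(o + 1)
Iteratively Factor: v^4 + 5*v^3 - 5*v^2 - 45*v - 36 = (v + 1)*(v^3 + 4*v^2 - 9*v - 36) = (v + 1)*(v + 4)*(v^2 - 9) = (v - 3)*(v + 1)*(v + 4)*(v + 3)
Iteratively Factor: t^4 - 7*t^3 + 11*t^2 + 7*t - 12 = (t - 1)*(t^3 - 6*t^2 + 5*t + 12) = (t - 1)*(t + 1)*(t^2 - 7*t + 12) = (t - 3)*(t - 1)*(t + 1)*(t - 4)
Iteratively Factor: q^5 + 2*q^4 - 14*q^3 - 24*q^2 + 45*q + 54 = (q + 3)*(q^4 - q^3 - 11*q^2 + 9*q + 18) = (q + 1)*(q + 3)*(q^3 - 2*q^2 - 9*q + 18) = (q + 1)*(q + 3)^2*(q^2 - 5*q + 6) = (q - 2)*(q + 1)*(q + 3)^2*(q - 3)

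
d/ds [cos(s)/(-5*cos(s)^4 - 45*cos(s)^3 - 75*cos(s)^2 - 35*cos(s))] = -3*(cos(s) + 5)*sin(s)/(5*(cos(s) + 1)^3*(cos(s) + 7)^2)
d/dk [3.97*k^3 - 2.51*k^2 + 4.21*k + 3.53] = 11.91*k^2 - 5.02*k + 4.21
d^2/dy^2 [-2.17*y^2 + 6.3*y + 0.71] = -4.34000000000000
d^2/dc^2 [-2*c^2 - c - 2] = -4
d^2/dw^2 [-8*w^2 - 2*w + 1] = -16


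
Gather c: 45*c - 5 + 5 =45*c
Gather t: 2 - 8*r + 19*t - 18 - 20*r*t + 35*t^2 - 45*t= -8*r + 35*t^2 + t*(-20*r - 26) - 16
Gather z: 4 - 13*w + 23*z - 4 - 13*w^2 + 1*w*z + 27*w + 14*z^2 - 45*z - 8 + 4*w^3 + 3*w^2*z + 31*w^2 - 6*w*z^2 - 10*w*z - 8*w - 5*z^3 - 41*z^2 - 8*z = 4*w^3 + 18*w^2 + 6*w - 5*z^3 + z^2*(-6*w - 27) + z*(3*w^2 - 9*w - 30) - 8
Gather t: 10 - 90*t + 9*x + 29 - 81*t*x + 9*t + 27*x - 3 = t*(-81*x - 81) + 36*x + 36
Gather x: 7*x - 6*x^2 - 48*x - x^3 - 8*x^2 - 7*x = -x^3 - 14*x^2 - 48*x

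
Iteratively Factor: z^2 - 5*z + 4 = (z - 1)*(z - 4)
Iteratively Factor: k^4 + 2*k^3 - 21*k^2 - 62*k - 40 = (k + 2)*(k^3 - 21*k - 20) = (k + 2)*(k + 4)*(k^2 - 4*k - 5) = (k + 1)*(k + 2)*(k + 4)*(k - 5)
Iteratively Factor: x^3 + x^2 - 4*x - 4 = (x - 2)*(x^2 + 3*x + 2) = (x - 2)*(x + 1)*(x + 2)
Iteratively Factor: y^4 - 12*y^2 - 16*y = (y - 4)*(y^3 + 4*y^2 + 4*y) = y*(y - 4)*(y^2 + 4*y + 4) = y*(y - 4)*(y + 2)*(y + 2)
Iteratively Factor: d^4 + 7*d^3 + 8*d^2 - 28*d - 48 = (d + 3)*(d^3 + 4*d^2 - 4*d - 16) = (d + 2)*(d + 3)*(d^2 + 2*d - 8) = (d + 2)*(d + 3)*(d + 4)*(d - 2)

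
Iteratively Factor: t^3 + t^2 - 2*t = (t - 1)*(t^2 + 2*t) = t*(t - 1)*(t + 2)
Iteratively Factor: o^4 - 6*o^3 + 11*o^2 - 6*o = (o - 3)*(o^3 - 3*o^2 + 2*o) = (o - 3)*(o - 2)*(o^2 - o) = o*(o - 3)*(o - 2)*(o - 1)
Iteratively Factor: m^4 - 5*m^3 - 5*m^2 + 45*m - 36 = (m - 4)*(m^3 - m^2 - 9*m + 9) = (m - 4)*(m + 3)*(m^2 - 4*m + 3) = (m - 4)*(m - 3)*(m + 3)*(m - 1)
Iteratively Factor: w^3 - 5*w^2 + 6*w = (w - 3)*(w^2 - 2*w) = (w - 3)*(w - 2)*(w)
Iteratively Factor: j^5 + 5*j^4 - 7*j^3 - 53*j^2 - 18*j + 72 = (j - 3)*(j^4 + 8*j^3 + 17*j^2 - 2*j - 24) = (j - 3)*(j + 4)*(j^3 + 4*j^2 + j - 6) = (j - 3)*(j + 2)*(j + 4)*(j^2 + 2*j - 3) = (j - 3)*(j + 2)*(j + 3)*(j + 4)*(j - 1)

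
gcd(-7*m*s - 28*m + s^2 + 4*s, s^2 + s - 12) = s + 4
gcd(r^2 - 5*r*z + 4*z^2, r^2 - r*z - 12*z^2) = -r + 4*z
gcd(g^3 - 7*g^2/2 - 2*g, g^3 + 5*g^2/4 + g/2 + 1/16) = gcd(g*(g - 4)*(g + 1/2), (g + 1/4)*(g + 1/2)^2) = g + 1/2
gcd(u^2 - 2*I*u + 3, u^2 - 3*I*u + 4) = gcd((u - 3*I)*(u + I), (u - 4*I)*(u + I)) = u + I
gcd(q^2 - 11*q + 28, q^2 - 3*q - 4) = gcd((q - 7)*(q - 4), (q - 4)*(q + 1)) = q - 4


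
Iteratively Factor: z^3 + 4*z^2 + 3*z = (z + 1)*(z^2 + 3*z) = (z + 1)*(z + 3)*(z)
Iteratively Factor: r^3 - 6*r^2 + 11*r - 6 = (r - 2)*(r^2 - 4*r + 3) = (r - 3)*(r - 2)*(r - 1)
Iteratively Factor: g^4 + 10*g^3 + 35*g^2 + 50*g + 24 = (g + 3)*(g^3 + 7*g^2 + 14*g + 8) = (g + 2)*(g + 3)*(g^2 + 5*g + 4) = (g + 1)*(g + 2)*(g + 3)*(g + 4)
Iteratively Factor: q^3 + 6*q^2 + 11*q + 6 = (q + 1)*(q^2 + 5*q + 6) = (q + 1)*(q + 2)*(q + 3)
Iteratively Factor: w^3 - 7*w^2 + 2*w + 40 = (w - 4)*(w^2 - 3*w - 10) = (w - 4)*(w + 2)*(w - 5)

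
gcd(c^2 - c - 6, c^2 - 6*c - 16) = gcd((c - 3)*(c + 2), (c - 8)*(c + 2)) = c + 2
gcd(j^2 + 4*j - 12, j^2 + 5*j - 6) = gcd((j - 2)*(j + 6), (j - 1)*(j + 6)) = j + 6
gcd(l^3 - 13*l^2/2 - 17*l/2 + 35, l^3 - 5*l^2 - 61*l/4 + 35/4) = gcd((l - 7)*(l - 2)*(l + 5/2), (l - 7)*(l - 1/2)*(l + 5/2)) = l^2 - 9*l/2 - 35/2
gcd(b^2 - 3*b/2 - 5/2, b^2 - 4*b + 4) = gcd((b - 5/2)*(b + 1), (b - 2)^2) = 1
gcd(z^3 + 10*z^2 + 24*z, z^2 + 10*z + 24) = z^2 + 10*z + 24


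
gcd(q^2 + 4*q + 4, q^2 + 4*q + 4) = q^2 + 4*q + 4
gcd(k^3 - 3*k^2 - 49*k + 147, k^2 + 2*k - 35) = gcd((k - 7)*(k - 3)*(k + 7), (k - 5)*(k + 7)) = k + 7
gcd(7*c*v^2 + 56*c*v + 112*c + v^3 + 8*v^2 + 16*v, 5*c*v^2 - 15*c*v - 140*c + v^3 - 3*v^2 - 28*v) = v + 4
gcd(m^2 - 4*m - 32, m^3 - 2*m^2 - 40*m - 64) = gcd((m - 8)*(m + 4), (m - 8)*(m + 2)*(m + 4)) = m^2 - 4*m - 32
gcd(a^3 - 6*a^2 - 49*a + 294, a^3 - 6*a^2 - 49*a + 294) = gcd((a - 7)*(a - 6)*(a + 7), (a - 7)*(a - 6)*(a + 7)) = a^3 - 6*a^2 - 49*a + 294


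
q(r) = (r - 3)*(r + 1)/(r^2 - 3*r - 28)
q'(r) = (3 - 2*r)*(r - 3)*(r + 1)/(r^2 - 3*r - 28)^2 + (r - 3)/(r^2 - 3*r - 28) + (r + 1)/(r^2 - 3*r - 28) = (-r^2 - 50*r + 47)/(r^4 - 6*r^3 - 47*r^2 + 168*r + 784)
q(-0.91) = 0.01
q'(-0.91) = 0.15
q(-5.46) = 2.07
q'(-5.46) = 0.88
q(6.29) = -3.28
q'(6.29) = -5.75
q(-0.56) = 0.06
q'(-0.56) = 0.11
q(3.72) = -0.13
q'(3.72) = -0.24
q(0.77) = 0.13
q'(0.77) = 0.01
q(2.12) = 0.09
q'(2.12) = -0.07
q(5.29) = -0.91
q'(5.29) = -0.97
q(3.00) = 0.00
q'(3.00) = -0.14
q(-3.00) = -1.20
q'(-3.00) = 1.88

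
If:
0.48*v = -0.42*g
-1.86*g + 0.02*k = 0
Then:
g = -1.14285714285714*v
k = -106.285714285714*v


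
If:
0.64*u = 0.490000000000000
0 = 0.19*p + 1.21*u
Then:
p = -4.88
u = 0.77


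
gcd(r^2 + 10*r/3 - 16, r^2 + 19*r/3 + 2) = r + 6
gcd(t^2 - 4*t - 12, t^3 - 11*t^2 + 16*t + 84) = t^2 - 4*t - 12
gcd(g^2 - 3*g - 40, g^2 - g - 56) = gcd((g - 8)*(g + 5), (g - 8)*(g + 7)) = g - 8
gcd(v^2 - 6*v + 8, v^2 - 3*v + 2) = v - 2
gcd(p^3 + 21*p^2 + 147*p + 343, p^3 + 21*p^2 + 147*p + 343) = p^3 + 21*p^2 + 147*p + 343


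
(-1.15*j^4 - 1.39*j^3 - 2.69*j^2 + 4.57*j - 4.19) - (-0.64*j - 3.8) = -1.15*j^4 - 1.39*j^3 - 2.69*j^2 + 5.21*j - 0.390000000000001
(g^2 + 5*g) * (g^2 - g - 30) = g^4 + 4*g^3 - 35*g^2 - 150*g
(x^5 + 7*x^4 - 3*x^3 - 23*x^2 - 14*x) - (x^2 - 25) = x^5 + 7*x^4 - 3*x^3 - 24*x^2 - 14*x + 25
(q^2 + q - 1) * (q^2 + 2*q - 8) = q^4 + 3*q^3 - 7*q^2 - 10*q + 8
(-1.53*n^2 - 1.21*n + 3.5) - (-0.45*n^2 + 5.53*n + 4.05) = -1.08*n^2 - 6.74*n - 0.55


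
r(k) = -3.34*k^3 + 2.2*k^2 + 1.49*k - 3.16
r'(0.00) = 1.49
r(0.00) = -3.16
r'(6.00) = -332.83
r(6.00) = -636.46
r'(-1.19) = -17.94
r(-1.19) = 3.81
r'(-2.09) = -51.47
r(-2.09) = 33.83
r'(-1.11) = -15.74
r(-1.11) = 2.46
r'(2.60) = -54.81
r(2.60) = -43.12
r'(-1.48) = -26.97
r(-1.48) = 10.28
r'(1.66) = -18.82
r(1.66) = -9.90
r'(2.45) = -47.88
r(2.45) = -35.42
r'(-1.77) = -37.69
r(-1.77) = 19.62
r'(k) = -10.02*k^2 + 4.4*k + 1.49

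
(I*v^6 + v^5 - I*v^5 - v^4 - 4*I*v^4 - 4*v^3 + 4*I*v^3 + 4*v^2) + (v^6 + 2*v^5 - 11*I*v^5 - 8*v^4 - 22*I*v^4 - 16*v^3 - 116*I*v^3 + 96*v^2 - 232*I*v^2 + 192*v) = v^6 + I*v^6 + 3*v^5 - 12*I*v^5 - 9*v^4 - 26*I*v^4 - 20*v^3 - 112*I*v^3 + 100*v^2 - 232*I*v^2 + 192*v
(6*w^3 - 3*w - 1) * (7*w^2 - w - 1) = 42*w^5 - 6*w^4 - 27*w^3 - 4*w^2 + 4*w + 1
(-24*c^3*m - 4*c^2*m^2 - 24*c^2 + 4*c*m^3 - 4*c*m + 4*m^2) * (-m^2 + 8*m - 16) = 24*c^3*m^3 - 192*c^3*m^2 + 384*c^3*m + 4*c^2*m^4 - 32*c^2*m^3 + 88*c^2*m^2 - 192*c^2*m + 384*c^2 - 4*c*m^5 + 32*c*m^4 - 60*c*m^3 - 32*c*m^2 + 64*c*m - 4*m^4 + 32*m^3 - 64*m^2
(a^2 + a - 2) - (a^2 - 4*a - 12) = 5*a + 10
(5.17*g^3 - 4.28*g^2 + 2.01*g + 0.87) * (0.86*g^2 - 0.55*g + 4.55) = 4.4462*g^5 - 6.5243*g^4 + 27.6061*g^3 - 19.8313*g^2 + 8.667*g + 3.9585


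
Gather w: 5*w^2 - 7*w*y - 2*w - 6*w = 5*w^2 + w*(-7*y - 8)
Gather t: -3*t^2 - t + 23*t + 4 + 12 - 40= -3*t^2 + 22*t - 24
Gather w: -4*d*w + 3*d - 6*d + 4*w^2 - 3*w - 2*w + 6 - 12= -3*d + 4*w^2 + w*(-4*d - 5) - 6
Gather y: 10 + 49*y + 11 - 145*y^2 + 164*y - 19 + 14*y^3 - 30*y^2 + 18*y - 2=14*y^3 - 175*y^2 + 231*y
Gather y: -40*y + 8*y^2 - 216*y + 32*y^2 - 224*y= 40*y^2 - 480*y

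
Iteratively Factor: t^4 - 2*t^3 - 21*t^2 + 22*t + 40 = (t + 4)*(t^3 - 6*t^2 + 3*t + 10) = (t + 1)*(t + 4)*(t^2 - 7*t + 10) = (t - 5)*(t + 1)*(t + 4)*(t - 2)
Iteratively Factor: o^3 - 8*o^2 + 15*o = (o - 5)*(o^2 - 3*o) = o*(o - 5)*(o - 3)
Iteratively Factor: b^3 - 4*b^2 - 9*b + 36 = (b - 3)*(b^2 - b - 12) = (b - 4)*(b - 3)*(b + 3)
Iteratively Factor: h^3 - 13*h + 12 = (h + 4)*(h^2 - 4*h + 3) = (h - 3)*(h + 4)*(h - 1)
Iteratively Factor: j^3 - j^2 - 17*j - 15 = (j - 5)*(j^2 + 4*j + 3) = (j - 5)*(j + 1)*(j + 3)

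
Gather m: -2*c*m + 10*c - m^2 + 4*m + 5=10*c - m^2 + m*(4 - 2*c) + 5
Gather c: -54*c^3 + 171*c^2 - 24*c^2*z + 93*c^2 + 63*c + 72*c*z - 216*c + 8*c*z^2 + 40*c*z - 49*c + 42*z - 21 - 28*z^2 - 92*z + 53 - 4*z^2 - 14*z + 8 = -54*c^3 + c^2*(264 - 24*z) + c*(8*z^2 + 112*z - 202) - 32*z^2 - 64*z + 40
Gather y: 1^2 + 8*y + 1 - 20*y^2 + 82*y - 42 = -20*y^2 + 90*y - 40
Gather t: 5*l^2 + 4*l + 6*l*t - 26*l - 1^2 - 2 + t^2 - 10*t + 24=5*l^2 - 22*l + t^2 + t*(6*l - 10) + 21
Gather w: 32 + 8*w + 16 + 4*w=12*w + 48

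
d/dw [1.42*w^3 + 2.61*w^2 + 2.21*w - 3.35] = 4.26*w^2 + 5.22*w + 2.21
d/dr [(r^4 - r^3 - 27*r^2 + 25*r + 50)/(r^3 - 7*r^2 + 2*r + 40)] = (r^4 - 4*r^3 - 25*r^2 - 44*r + 36)/(r^4 - 4*r^3 - 12*r^2 + 32*r + 64)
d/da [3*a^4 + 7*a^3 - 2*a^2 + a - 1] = 12*a^3 + 21*a^2 - 4*a + 1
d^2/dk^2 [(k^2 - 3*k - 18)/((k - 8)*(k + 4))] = 2*(k^3 + 42*k^2 - 72*k + 544)/(k^6 - 12*k^5 - 48*k^4 + 704*k^3 + 1536*k^2 - 12288*k - 32768)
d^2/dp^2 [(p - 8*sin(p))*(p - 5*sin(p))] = 13*p*sin(p) - 160*sin(p)^2 - 26*cos(p) + 82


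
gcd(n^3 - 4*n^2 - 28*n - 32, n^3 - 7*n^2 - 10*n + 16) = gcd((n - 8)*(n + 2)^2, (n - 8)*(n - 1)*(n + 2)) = n^2 - 6*n - 16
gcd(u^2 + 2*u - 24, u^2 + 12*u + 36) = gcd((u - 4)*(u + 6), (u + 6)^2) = u + 6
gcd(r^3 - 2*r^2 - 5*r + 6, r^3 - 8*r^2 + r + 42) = r^2 - r - 6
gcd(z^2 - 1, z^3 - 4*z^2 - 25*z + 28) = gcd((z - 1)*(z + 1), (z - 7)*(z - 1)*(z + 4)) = z - 1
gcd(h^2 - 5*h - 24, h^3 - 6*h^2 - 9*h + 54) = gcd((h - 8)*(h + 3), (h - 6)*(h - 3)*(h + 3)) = h + 3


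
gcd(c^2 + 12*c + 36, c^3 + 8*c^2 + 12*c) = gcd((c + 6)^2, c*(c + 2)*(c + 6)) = c + 6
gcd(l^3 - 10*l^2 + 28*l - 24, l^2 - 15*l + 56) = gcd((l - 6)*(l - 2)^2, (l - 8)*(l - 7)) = 1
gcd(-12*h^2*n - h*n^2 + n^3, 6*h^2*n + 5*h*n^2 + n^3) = 3*h*n + n^2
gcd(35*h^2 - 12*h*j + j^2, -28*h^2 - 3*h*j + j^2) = 7*h - j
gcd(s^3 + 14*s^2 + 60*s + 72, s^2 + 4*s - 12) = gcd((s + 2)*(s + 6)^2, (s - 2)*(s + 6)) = s + 6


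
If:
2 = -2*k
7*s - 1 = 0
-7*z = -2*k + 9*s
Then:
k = -1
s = 1/7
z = -23/49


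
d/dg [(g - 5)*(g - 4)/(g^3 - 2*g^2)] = (-g^3 + 18*g^2 - 78*g + 80)/(g^3*(g^2 - 4*g + 4))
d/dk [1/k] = -1/k^2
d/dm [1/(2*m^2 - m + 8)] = (1 - 4*m)/(2*m^2 - m + 8)^2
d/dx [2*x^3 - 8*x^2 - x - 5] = 6*x^2 - 16*x - 1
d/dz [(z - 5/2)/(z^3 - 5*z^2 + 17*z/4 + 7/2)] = 2*(-16*z^3 + 100*z^2 - 200*z + 113)/(16*z^6 - 160*z^5 + 536*z^4 - 568*z^3 - 271*z^2 + 476*z + 196)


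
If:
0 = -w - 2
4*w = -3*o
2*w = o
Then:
No Solution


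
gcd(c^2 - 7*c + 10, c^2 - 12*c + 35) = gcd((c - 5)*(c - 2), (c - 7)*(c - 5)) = c - 5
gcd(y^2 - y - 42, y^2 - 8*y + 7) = y - 7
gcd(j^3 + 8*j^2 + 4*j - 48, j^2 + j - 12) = j + 4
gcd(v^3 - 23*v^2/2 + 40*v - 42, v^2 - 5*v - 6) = v - 6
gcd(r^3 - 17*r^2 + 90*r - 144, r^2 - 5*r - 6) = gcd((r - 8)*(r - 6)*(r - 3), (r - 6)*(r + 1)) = r - 6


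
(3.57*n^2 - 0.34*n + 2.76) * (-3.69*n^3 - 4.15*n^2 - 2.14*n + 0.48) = -13.1733*n^5 - 13.5609*n^4 - 16.4132*n^3 - 9.0128*n^2 - 6.0696*n + 1.3248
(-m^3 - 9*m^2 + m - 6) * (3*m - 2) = -3*m^4 - 25*m^3 + 21*m^2 - 20*m + 12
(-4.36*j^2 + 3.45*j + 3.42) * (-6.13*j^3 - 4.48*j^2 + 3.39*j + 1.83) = 26.7268*j^5 - 1.6157*j^4 - 51.201*j^3 - 11.6049*j^2 + 17.9073*j + 6.2586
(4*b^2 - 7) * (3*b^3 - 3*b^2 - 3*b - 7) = 12*b^5 - 12*b^4 - 33*b^3 - 7*b^2 + 21*b + 49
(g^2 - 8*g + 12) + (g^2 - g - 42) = 2*g^2 - 9*g - 30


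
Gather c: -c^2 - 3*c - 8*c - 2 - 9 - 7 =-c^2 - 11*c - 18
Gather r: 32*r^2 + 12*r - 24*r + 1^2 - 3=32*r^2 - 12*r - 2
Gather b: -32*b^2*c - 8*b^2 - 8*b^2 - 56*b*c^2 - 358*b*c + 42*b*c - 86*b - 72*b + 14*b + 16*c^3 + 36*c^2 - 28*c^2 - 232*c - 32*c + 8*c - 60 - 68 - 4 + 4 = b^2*(-32*c - 16) + b*(-56*c^2 - 316*c - 144) + 16*c^3 + 8*c^2 - 256*c - 128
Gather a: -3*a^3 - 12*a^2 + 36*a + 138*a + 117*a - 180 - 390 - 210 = -3*a^3 - 12*a^2 + 291*a - 780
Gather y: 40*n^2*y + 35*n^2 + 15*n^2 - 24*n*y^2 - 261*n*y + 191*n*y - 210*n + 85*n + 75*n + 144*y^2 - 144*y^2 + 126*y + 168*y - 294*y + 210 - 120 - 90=50*n^2 - 24*n*y^2 - 50*n + y*(40*n^2 - 70*n)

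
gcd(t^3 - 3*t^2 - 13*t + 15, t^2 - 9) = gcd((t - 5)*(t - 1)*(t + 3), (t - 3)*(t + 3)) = t + 3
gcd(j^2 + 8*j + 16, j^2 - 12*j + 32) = 1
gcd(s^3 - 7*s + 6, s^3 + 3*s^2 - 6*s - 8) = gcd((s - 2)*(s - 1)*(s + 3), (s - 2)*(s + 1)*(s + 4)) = s - 2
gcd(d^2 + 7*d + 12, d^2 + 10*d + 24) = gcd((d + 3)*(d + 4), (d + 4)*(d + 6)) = d + 4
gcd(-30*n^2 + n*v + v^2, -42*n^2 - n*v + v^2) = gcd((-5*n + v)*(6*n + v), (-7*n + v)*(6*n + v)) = 6*n + v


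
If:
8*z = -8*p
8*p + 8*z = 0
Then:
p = -z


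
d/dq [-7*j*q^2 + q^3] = q*(-14*j + 3*q)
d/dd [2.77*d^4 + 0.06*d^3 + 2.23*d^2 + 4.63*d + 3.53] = 11.08*d^3 + 0.18*d^2 + 4.46*d + 4.63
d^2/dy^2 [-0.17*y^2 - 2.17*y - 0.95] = -0.340000000000000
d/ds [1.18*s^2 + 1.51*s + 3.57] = 2.36*s + 1.51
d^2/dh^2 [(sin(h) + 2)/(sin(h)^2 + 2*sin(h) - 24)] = (-sin(h)^5 - 6*sin(h)^4 - 154*sin(h)^3 - 236*sin(h)^2 - 504*sin(h) + 208)/(sin(h)^2 + 2*sin(h) - 24)^3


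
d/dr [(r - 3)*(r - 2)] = 2*r - 5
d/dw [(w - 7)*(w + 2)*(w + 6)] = 3*w^2 + 2*w - 44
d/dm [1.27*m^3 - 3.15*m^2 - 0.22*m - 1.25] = 3.81*m^2 - 6.3*m - 0.22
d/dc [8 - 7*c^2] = -14*c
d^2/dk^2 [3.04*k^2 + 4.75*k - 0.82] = 6.08000000000000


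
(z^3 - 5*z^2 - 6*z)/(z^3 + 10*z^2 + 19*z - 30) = z*(z^2 - 5*z - 6)/(z^3 + 10*z^2 + 19*z - 30)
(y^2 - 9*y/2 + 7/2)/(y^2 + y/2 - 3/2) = (2*y - 7)/(2*y + 3)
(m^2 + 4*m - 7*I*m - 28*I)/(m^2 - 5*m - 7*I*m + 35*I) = (m + 4)/(m - 5)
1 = 1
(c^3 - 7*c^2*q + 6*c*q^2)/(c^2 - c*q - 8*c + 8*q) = c*(c - 6*q)/(c - 8)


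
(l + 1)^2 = l^2 + 2*l + 1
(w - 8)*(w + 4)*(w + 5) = w^3 + w^2 - 52*w - 160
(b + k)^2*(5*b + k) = 5*b^3 + 11*b^2*k + 7*b*k^2 + k^3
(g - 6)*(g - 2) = g^2 - 8*g + 12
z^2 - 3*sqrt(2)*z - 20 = (z - 5*sqrt(2))*(z + 2*sqrt(2))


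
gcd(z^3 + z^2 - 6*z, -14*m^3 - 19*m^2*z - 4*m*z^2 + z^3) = 1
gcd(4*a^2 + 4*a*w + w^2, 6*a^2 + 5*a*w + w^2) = 2*a + w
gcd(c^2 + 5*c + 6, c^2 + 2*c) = c + 2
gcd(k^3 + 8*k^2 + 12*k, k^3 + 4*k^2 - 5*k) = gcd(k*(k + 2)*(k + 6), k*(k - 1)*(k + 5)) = k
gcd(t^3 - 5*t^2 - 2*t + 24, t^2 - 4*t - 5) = 1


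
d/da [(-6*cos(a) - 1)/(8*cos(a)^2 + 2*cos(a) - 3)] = 2*(24*sin(a)^2 - 8*cos(a) - 34)*sin(a)/(8*cos(a)^2 + 2*cos(a) - 3)^2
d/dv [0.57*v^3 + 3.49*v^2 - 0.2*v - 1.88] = 1.71*v^2 + 6.98*v - 0.2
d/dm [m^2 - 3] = 2*m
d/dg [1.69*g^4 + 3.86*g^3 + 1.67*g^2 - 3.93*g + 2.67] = 6.76*g^3 + 11.58*g^2 + 3.34*g - 3.93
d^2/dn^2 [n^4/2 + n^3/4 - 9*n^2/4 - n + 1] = 6*n^2 + 3*n/2 - 9/2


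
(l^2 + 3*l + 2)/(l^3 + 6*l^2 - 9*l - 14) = (l + 2)/(l^2 + 5*l - 14)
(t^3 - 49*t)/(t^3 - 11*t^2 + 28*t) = (t + 7)/(t - 4)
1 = 1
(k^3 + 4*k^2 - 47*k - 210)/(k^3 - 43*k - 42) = (k + 5)/(k + 1)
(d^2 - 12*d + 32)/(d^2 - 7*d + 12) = (d - 8)/(d - 3)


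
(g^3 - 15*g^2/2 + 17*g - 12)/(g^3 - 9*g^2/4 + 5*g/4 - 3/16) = 8*(g^2 - 6*g + 8)/(8*g^2 - 6*g + 1)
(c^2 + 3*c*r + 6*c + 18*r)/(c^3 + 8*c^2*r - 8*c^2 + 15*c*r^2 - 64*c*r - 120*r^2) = (c + 6)/(c^2 + 5*c*r - 8*c - 40*r)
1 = 1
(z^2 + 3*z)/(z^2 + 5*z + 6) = z/(z + 2)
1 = 1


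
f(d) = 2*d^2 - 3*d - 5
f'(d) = 4*d - 3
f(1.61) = -4.65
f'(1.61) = 3.44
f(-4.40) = 46.92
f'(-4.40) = -20.60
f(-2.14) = 10.58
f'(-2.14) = -11.56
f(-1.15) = 1.10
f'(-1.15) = -7.60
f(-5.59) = 74.27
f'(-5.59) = -25.36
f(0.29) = -5.70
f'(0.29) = -1.84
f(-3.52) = 30.34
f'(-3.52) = -17.08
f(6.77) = 66.36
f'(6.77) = 24.08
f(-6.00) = 85.00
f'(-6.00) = -27.00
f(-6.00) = 85.00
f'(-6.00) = -27.00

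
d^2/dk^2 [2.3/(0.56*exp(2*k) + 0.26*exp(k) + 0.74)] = (2.3*(1.12*exp(k) + 0.26)*(2.24*exp(k) + 0.52)*exp(k) - (5.152*exp(k) + 0.598)*(0.56*exp(2*k) + 0.26*exp(k) + 0.74))*exp(k)/(0.56*exp(2*k) + 0.26*exp(k) + 0.74)^3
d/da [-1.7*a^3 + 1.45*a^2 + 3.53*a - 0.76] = -5.1*a^2 + 2.9*a + 3.53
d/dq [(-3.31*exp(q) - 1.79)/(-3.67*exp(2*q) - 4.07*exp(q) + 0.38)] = (-(3.31*exp(q) + 1.79)*(7.34*exp(q) + 4.07) + 12.1477*exp(2*q) + 13.4717*exp(q) - 1.2578)*exp(q)/(3.67*exp(2*q) + 4.07*exp(q) - 0.38)^2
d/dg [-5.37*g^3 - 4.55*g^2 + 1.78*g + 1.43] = -16.11*g^2 - 9.1*g + 1.78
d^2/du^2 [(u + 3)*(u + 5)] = 2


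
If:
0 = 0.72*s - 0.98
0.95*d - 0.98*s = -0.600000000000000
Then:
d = 0.77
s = 1.36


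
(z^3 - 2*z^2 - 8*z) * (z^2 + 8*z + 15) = z^5 + 6*z^4 - 9*z^3 - 94*z^2 - 120*z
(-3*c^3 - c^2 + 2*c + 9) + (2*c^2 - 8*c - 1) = -3*c^3 + c^2 - 6*c + 8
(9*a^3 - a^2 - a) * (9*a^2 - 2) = 81*a^5 - 9*a^4 - 27*a^3 + 2*a^2 + 2*a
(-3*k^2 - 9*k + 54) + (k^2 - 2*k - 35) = -2*k^2 - 11*k + 19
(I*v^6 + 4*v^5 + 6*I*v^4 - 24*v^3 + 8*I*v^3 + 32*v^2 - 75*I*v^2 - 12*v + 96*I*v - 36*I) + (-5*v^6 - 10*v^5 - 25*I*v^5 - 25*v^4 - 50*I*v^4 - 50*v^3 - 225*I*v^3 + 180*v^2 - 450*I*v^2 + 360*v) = -5*v^6 + I*v^6 - 6*v^5 - 25*I*v^5 - 25*v^4 - 44*I*v^4 - 74*v^3 - 217*I*v^3 + 212*v^2 - 525*I*v^2 + 348*v + 96*I*v - 36*I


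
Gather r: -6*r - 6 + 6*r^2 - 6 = 6*r^2 - 6*r - 12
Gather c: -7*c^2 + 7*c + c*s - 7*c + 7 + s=-7*c^2 + c*s + s + 7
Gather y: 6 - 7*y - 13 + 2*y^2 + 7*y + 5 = 2*y^2 - 2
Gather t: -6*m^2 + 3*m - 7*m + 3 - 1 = -6*m^2 - 4*m + 2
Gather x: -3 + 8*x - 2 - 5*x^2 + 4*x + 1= -5*x^2 + 12*x - 4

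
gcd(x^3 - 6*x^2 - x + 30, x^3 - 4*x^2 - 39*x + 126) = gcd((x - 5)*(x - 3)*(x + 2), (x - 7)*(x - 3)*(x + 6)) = x - 3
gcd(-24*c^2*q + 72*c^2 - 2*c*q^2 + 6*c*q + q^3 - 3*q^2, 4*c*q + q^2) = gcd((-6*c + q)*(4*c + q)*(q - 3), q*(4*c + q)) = 4*c + q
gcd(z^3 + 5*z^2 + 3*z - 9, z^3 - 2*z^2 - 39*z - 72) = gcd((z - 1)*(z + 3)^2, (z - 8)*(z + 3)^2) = z^2 + 6*z + 9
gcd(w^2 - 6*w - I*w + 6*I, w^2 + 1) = w - I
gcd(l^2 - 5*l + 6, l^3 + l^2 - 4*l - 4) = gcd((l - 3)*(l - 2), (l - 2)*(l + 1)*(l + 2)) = l - 2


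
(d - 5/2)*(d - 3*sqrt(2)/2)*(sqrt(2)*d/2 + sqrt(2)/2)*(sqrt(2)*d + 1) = d^4 - 3*d^3/2 - sqrt(2)*d^3 - 4*d^2 + 3*sqrt(2)*d^2/2 + 9*d/4 + 5*sqrt(2)*d/2 + 15/4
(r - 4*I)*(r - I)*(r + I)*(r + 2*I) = r^4 - 2*I*r^3 + 9*r^2 - 2*I*r + 8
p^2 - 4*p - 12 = (p - 6)*(p + 2)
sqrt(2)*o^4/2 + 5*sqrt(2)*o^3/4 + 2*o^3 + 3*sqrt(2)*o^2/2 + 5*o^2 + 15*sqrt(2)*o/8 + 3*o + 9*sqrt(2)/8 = (o + 3/2)*(o + sqrt(2)/2)*(o + 3*sqrt(2)/2)*(sqrt(2)*o/2 + sqrt(2)/2)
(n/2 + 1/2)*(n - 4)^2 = n^3/2 - 7*n^2/2 + 4*n + 8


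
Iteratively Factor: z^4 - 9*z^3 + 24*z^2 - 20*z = (z - 5)*(z^3 - 4*z^2 + 4*z) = (z - 5)*(z - 2)*(z^2 - 2*z) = (z - 5)*(z - 2)^2*(z)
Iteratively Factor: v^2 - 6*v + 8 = (v - 4)*(v - 2)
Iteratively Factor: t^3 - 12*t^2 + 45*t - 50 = (t - 5)*(t^2 - 7*t + 10) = (t - 5)^2*(t - 2)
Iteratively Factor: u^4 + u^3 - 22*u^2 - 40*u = (u)*(u^3 + u^2 - 22*u - 40) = u*(u - 5)*(u^2 + 6*u + 8) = u*(u - 5)*(u + 4)*(u + 2)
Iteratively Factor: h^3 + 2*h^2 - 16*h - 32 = (h + 4)*(h^2 - 2*h - 8) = (h + 2)*(h + 4)*(h - 4)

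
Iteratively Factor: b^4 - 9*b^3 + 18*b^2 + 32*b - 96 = (b + 2)*(b^3 - 11*b^2 + 40*b - 48) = (b - 4)*(b + 2)*(b^2 - 7*b + 12) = (b - 4)^2*(b + 2)*(b - 3)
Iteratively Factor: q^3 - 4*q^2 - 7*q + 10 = (q + 2)*(q^2 - 6*q + 5) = (q - 1)*(q + 2)*(q - 5)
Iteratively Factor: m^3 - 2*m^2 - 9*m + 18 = (m - 3)*(m^2 + m - 6) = (m - 3)*(m + 3)*(m - 2)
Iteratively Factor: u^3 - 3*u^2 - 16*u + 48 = (u + 4)*(u^2 - 7*u + 12) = (u - 3)*(u + 4)*(u - 4)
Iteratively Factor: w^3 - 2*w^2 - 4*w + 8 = (w - 2)*(w^2 - 4) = (w - 2)^2*(w + 2)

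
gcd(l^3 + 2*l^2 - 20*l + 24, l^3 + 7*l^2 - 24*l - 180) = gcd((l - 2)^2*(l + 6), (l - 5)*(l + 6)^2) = l + 6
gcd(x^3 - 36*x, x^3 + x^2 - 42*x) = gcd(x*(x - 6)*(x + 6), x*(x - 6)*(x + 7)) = x^2 - 6*x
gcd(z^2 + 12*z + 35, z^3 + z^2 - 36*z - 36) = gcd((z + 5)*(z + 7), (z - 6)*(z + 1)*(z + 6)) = 1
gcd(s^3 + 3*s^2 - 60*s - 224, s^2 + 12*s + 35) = s + 7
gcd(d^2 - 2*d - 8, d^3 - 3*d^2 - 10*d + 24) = d - 4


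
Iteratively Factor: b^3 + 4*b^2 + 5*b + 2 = (b + 2)*(b^2 + 2*b + 1) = (b + 1)*(b + 2)*(b + 1)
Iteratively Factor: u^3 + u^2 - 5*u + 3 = (u - 1)*(u^2 + 2*u - 3) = (u - 1)*(u + 3)*(u - 1)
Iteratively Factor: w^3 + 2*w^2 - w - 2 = (w + 1)*(w^2 + w - 2) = (w + 1)*(w + 2)*(w - 1)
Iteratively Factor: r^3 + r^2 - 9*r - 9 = (r - 3)*(r^2 + 4*r + 3) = (r - 3)*(r + 1)*(r + 3)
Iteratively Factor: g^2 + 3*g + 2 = (g + 2)*(g + 1)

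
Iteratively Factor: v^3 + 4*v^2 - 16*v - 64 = (v + 4)*(v^2 - 16) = (v + 4)^2*(v - 4)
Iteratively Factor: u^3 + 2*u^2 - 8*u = (u - 2)*(u^2 + 4*u) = u*(u - 2)*(u + 4)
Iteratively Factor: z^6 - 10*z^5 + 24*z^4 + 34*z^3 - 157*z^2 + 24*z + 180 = (z + 1)*(z^5 - 11*z^4 + 35*z^3 - z^2 - 156*z + 180) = (z - 3)*(z + 1)*(z^4 - 8*z^3 + 11*z^2 + 32*z - 60) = (z - 3)^2*(z + 1)*(z^3 - 5*z^2 - 4*z + 20) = (z - 3)^2*(z - 2)*(z + 1)*(z^2 - 3*z - 10) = (z - 5)*(z - 3)^2*(z - 2)*(z + 1)*(z + 2)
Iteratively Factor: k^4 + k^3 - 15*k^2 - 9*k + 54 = (k + 3)*(k^3 - 2*k^2 - 9*k + 18) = (k + 3)^2*(k^2 - 5*k + 6) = (k - 3)*(k + 3)^2*(k - 2)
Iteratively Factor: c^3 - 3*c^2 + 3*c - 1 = (c - 1)*(c^2 - 2*c + 1) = (c - 1)^2*(c - 1)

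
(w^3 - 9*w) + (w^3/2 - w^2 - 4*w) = 3*w^3/2 - w^2 - 13*w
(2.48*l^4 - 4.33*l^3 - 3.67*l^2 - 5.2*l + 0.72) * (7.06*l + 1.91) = 17.5088*l^5 - 25.833*l^4 - 34.1805*l^3 - 43.7217*l^2 - 4.8488*l + 1.3752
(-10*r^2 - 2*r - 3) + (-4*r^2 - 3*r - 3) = -14*r^2 - 5*r - 6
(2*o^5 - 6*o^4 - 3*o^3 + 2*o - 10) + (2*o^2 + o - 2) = 2*o^5 - 6*o^4 - 3*o^3 + 2*o^2 + 3*o - 12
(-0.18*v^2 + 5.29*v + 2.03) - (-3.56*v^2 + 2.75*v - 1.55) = 3.38*v^2 + 2.54*v + 3.58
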